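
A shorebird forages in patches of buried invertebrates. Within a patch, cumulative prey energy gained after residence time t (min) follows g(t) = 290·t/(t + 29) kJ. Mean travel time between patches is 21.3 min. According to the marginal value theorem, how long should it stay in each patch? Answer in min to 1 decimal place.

24.9 min

By the marginal value theorem, leave when the instantaneous gain rate g'(t) equals the habitat-wide average g(t)/(T + t).
g'(t) = 290·29/(t + 29)². Setting 290·29/(t+29)² = 290t/[(t+29)(21.3+t)] gives 29(21.3+t) = t(t+29), so t² = 29×21.3 = 617.7.
t* = √617.7 = 24.85 min.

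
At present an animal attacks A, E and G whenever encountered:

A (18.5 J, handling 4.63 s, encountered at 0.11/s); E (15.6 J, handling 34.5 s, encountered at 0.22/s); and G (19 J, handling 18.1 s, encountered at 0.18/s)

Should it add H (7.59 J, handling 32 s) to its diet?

No

Intake rate on the current diet: R = (0.11×18.5 + 0.22×15.6 + 0.18×19) / (1 + 0.11×4.63 + 0.22×34.5 + 0.18×18.1) = 8.887/12.36 = 0.7192 J/s.
H: E/h = 7.59/32 = 0.2372 J/s.
0.2372 < 0.7192, so adding H would lower the average — exclude it.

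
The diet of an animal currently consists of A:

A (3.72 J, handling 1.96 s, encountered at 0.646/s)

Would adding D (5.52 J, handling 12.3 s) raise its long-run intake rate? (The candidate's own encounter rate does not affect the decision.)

No

Current rate: (0.646×3.72)/(1 + 0.646×1.96) = 1.06 J/s.
Profitability of D: 5.52/12.3 = 0.4488 J/s.
Since 0.4488 < R, time spent handling D is better spent searching.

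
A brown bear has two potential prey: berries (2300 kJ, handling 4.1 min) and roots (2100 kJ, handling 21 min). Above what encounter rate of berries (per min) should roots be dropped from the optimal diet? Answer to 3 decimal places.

The zero-one rule: include roots iff E₂/h₂ > λE₁/(1+λh₁). Equality gives the switch point.
λE₁h₂ = E₂ + λE₂h₁ ⇒ λ = E₂/(E₁h₂ − E₂h₁) = 2100/(4.83e+04 − 8610) = 0.05291 per min.

0.053 per min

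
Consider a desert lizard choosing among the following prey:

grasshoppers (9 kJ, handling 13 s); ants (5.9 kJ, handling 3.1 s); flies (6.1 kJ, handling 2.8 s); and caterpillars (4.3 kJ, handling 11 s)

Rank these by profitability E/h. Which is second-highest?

In descending order of E/h:
flies: 6.1/2.8 = 2.18 kJ/s
ants: 5.9/3.1 = 1.9 kJ/s
grasshoppers: 9/13 = 0.692 kJ/s
caterpillars: 4.3/11 = 0.391 kJ/s

ants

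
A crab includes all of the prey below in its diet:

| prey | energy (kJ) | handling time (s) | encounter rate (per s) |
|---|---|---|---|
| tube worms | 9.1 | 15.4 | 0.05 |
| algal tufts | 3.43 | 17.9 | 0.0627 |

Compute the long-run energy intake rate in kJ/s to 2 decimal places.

R = (0.05×9.1 + 0.0627×3.43) / (1 + 0.05×15.4 + 0.0627×17.9) = 0.6701/2.892 = 0.2317 kJ/s.

0.23 kJ/s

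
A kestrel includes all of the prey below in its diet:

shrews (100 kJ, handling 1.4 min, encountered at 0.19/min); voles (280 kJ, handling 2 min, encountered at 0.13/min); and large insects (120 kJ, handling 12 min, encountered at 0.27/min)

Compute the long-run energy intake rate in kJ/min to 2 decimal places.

R = Σλ_iE_i / (1 + Σλ_ih_i)
Numerator: 0.19×100 + 0.13×280 + 0.27×120 = 87.8
Denominator: 1 + 0.19×1.4 + 0.13×2 + 0.27×12 = 4.766
R = 87.8/4.766 = 18.42 kJ/min

18.42 kJ/min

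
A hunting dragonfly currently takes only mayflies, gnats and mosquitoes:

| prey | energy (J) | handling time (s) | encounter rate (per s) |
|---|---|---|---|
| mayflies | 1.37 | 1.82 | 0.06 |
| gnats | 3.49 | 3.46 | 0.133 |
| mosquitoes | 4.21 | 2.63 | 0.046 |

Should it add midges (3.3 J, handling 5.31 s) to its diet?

Yes

Current rate: (0.06×1.37 + 0.133×3.49 + 0.046×4.21)/(1 + 0.06×1.82 + 0.133×3.46 + 0.046×2.63) = 0.4378 J/s.
midges: E/h = 3.3/5.31 = 0.6215 J/s.
0.6215 > 0.4378, so adding midges raises the average — include it.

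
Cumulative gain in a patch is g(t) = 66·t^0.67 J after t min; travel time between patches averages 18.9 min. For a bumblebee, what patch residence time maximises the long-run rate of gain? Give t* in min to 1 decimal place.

38.4 min

Optimal t* satisfies g'(t*) = g(t*)/(T + t*).
g'(t) = 0.67·66·t^-0.33. Setting 0.67·66·t^-0.33 = 66·t^0.67/(18.9+t) gives 0.67(18.9+t) = t, so 0.33·t = 0.67×18.9.
t* = 0.67×18.9/0.33 = 38.37 min.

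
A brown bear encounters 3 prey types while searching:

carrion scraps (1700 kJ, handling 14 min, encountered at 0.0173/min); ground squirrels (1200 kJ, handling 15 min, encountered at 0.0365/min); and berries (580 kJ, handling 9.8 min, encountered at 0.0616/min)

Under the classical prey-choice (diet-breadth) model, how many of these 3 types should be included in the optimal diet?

3

Profitabilities (E/h, kJ/min): carrion scraps 121, ground squirrels 80, berries 59.2. Add prey in this order while the next type's profitability exceeds the intake rate on those already taken.
Rate on top 1: 23.68. ground squirrels: 80 > 23.68 → include.
Rate on top 2: 40.91. berries: 59.2 > 40.91 → include.
Optimal diet: carrion scraps, ground squirrels, berries — 3 of 3 types.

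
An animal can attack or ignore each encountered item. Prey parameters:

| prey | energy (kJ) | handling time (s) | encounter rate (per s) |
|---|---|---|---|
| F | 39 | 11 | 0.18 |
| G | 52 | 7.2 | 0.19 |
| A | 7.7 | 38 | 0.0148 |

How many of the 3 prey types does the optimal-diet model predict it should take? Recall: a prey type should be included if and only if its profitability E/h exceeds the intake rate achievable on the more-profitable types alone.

1

Rank by E/h (kJ/s): G 7.22, F 3.55, A 0.203. Include each in turn until the next type's E/h falls below the running intake rate.
Rate on top 1: 4.172. F: 3.55 < 4.172 → exclude; stop.
Optimal diet: G — 1 of 3 types.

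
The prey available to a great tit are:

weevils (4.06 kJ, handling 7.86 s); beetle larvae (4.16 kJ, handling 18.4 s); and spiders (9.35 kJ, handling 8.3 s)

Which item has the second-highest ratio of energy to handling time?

Profitability E/h (kJ/s): weevils = 4.06/7.86 = 0.517, beetle larvae = 4.16/18.4 = 0.226, spiders = 9.35/8.3 = 1.13.
Ranked: spiders > weevils > beetle larvae.

weevils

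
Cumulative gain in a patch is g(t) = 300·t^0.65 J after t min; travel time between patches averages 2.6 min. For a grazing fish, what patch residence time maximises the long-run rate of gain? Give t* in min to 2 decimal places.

Maximise g(t)/(T+t): set derivative to zero → g'(t)(T+t) = g(t).
g'(t) = 0.65·300·t^-0.35. Setting 0.65·300·t^-0.35 = 300·t^0.65/(2.6+t) gives 0.65(2.6+t) = t, so 0.35·t = 0.65×2.6.
t* = 0.65×2.6/0.35 = 4.829 min.

4.83 min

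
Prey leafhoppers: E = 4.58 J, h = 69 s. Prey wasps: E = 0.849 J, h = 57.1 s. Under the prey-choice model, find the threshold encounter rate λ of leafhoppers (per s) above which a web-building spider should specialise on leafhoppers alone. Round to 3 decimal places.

At the threshold, the rate on leafhoppers alone equals the profitability of wasps: λ·4.58/(1 + λ·69) = 0.849/57.1 = 0.01487.
Rearranging, λ(4.58 − 0.01487×69) = 0.01487, so λ = 0.01487/3.554 = 0.004184 per s.

0.004 per s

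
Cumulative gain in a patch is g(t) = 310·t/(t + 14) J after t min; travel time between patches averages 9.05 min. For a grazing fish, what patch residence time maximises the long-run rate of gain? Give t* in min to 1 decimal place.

Maximise g(t)/(T+t): set derivative to zero → g'(t)(T+t) = g(t).
g'(t) = 310·14/(t + 14)². Setting 310·14/(t+14)² = 310t/[(t+14)(9.05+t)] gives 14(9.05+t) = t(t+14), so t² = 14×9.05 = 126.7.
t* = √126.7 = 11.26 min.

11.3 min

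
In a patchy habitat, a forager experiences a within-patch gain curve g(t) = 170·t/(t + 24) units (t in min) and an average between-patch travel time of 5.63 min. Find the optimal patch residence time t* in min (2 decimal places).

11.62 min

Optimal t* satisfies g'(t*) = g(t*)/(T + t*).
g'(t) = 170·24/(t + 24)². Setting 170·24/(t+24)² = 170t/[(t+24)(5.63+t)] gives 24(5.63+t) = t(t+24), so t² = 24×5.63 = 135.1.
t* = √135.1 = 11.62 min.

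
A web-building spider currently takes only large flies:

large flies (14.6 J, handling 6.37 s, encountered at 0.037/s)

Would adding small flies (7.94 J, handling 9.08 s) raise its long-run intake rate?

Yes

Current rate: (0.037×14.6)/(1 + 0.037×6.37) = 0.4372 J/s.
Profitability of small flies: 7.94/9.08 = 0.8744 J/s.
0.8744 > 0.4372, so adding small flies raises the average — include it.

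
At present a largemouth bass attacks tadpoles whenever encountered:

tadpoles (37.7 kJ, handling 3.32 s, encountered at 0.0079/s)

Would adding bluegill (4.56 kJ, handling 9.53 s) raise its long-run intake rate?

On tadpoles alone, R = ΣλE/(1+Σλh) = 0.2978/1.026 = 0.2902 kJ/s.
bluegill: E/h = 4.56/9.53 = 0.4785 kJ/s.
0.4785 > 0.2902, so adding bluegill raises the average — include it.

Yes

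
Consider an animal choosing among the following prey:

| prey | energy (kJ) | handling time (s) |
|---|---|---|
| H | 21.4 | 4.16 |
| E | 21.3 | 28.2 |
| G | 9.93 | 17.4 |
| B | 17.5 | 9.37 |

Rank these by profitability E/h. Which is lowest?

In descending order of E/h:
H: 21.4/4.16 = 5.14 kJ/s
B: 17.5/9.37 = 1.87 kJ/s
E: 21.3/28.2 = 0.755 kJ/s
G: 9.93/17.4 = 0.571 kJ/s

G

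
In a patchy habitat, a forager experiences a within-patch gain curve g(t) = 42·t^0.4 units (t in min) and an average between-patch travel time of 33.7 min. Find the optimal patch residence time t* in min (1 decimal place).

22.5 min

By the marginal value theorem, leave when the instantaneous gain rate g'(t) equals the habitat-wide average g(t)/(T + t).
g'(t) = 0.4·42·t^-0.6. Setting 0.4·42·t^-0.6 = 42·t^0.4/(33.7+t) gives 0.4(33.7+t) = t, so 0.60·t = 0.4×33.7.
t* = 0.4×33.7/0.60 = 22.47 min.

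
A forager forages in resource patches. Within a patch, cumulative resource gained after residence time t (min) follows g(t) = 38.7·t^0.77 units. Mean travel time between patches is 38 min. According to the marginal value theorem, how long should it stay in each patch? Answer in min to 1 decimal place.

Maximise g(t)/(T+t): set derivative to zero → g'(t)(T+t) = g(t).
g'(t) = 0.77·38.7·t^-0.23. Setting 0.77·38.7·t^-0.23 = 38.7·t^0.77/(38+t) gives 0.77(38+t) = t, so 0.23·t = 0.77×38.
t* = 0.77×38/0.23 = 127.2 min.

127.2 min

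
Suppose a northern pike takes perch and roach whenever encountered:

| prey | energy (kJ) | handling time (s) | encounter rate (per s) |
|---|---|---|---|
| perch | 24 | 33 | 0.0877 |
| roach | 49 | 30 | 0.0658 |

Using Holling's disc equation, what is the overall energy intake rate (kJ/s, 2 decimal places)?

0.91 kJ/s

R = Σλ_iE_i / (1 + Σλ_ih_i)
Numerator: 0.0877×24 + 0.0658×49 = 5.329
Denominator: 1 + 0.0877×33 + 0.0658×30 = 5.868
R = 5.329/5.868 = 0.9081 kJ/s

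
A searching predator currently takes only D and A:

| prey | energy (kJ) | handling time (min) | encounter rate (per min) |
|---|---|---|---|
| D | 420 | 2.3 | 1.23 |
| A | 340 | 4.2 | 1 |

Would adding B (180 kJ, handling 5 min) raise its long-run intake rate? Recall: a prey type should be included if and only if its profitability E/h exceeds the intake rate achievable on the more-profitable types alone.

No

Intake rate on the current diet: R = (1.23×420 + 1×340) / (1 + 1.23×2.3 + 1×4.2) = 856.6/8.029 = 106.7 kJ/min.
Profitability of B: 180/5 = 36 kJ/min.
36 < 106.7, so adding B would lower the average — exclude it.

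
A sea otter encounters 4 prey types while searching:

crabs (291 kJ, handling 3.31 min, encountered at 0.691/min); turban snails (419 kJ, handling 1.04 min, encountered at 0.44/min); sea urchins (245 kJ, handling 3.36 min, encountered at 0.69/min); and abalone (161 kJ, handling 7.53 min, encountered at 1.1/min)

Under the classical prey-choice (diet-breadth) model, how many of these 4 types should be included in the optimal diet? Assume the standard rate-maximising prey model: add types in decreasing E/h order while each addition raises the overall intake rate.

Profitabilities (E/h, kJ/min): turban snails 403, crabs 87.9, sea urchins 72.9, abalone 21.4. Add prey in this order while the next type's profitability exceeds the intake rate on those already taken.
Rate on top 1: 126.5. crabs: 87.9 < 126.5 → exclude; stop.
Optimal diet: turban snails — 1 of 4 types.

1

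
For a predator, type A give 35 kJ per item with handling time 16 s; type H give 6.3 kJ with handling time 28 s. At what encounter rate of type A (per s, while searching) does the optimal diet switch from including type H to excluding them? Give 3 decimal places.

At the threshold, the rate on type A alone equals the profitability of type H: λ·35/(1 + λ·16) = 6.3/28 = 0.225.
Rearranging, λ(35 − 0.225×16) = 0.225, so λ = 0.225/31.4 = 0.007166 per s.

0.007 per s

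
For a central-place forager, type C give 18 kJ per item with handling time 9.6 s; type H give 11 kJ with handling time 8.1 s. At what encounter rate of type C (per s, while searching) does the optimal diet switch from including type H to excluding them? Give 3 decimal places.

0.274 per s

The zero-one rule: include type H iff E₂/h₂ > λE₁/(1+λh₁). Equality gives the switch point.
λE₁h₂ = E₂ + λE₂h₁ ⇒ λ = E₂/(E₁h₂ − E₂h₁) = 11/(145.8 − 105.6) = 0.2736 per s.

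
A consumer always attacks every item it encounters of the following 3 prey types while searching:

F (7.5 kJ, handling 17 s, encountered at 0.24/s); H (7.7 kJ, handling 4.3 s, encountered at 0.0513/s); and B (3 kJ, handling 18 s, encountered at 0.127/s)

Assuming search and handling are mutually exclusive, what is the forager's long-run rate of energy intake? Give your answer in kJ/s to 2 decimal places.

Energy encountered per unit search time: 0.24×7.5 + 0.0513×7.7 + 0.127×3 = 2.576 kJ/s.
Handling time per unit search time: 0.24×17 + 0.0513×4.3 + 0.127×18 = 6.587.
Rate = 2.576/(1 + 6.587) = 0.3395 kJ/s.

0.34 kJ/s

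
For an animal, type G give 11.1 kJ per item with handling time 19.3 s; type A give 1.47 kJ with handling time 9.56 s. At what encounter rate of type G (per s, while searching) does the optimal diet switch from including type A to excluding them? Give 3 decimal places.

0.019 per s

Drop type A once their profitability E₂/h₂ falls below the rate achievable on type G alone: E₂/h₂ = λE₁/(1 + λh₁).
Solve for λ: λE₁h₂ = E₂(1 + λh₁) → λ(E₁h₂ − E₂h₁) = E₂ → λ = E₂/(E₁h₂ − E₂h₁).
λ = 1.47/(11.1×9.56 − 1.47×19.3) = 1.47/77.75 = 0.01891 per s.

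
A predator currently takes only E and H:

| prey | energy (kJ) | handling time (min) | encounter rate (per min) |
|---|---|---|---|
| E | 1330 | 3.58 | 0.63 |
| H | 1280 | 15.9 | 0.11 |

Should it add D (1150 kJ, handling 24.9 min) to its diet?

On E and H alone, R = ΣλE/(1+Σλh) = 978.7/5.004 = 195.6 kJ/min.
Profitability of D: 1150/24.9 = 46.18 kJ/min.
Since 46.18 < R, time spent handling D is better spent searching.

No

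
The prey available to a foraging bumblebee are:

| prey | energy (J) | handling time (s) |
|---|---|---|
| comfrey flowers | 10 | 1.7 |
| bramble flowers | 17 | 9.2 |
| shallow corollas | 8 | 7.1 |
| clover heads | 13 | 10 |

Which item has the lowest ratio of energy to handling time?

shallow corollas

In descending order of E/h:
comfrey flowers: 10/1.7 = 5.88 J/s
bramble flowers: 17/9.2 = 1.85 J/s
clover heads: 13/10 = 1.3 J/s
shallow corollas: 8/7.1 = 1.13 J/s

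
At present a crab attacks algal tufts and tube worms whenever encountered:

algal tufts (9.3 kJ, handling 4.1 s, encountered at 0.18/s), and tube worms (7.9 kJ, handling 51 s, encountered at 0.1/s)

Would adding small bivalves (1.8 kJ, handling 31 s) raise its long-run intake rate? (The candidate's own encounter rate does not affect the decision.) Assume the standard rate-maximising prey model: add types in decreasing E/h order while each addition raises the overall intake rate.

No

Intake rate on the current diet: R = (0.18×9.3 + 0.1×7.9) / (1 + 0.18×4.1 + 0.1×51) = 2.464/6.838 = 0.3603 kJ/s.
Profitability of small bivalves: 1.8/31 = 0.05806 kJ/s.
Since 0.05806 < R, time spent handling small bivalves is better spent searching.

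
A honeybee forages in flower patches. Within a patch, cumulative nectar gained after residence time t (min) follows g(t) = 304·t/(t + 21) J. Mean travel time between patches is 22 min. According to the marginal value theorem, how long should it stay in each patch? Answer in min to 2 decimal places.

Optimal t* satisfies g'(t*) = g(t*)/(T + t*).
g'(t) = 304·21/(t + 21)². Setting 304·21/(t+21)² = 304t/[(t+21)(22+t)] gives 21(22+t) = t(t+21), so t² = 21×22 = 462.
t* = √462 = 21.49 min.

21.49 min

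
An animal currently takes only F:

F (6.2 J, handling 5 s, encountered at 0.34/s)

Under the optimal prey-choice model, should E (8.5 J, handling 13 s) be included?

No

Intake rate on the current diet: R = (0.34×6.2) / (1 + 0.34×5) = 2.108/2.7 = 0.7807 J/s.
Profitability of E: 8.5/13 = 0.6538 J/s.
Since 0.6538 < R, time spent handling E is better spent searching.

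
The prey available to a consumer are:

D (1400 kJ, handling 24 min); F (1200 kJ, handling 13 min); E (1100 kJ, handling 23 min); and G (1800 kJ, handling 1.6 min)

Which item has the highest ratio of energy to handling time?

In descending order of E/h:
G: 1800/1.6 = 1.12e+03 kJ/min
F: 1200/13 = 92.3 kJ/min
D: 1400/24 = 58.3 kJ/min
E: 1100/23 = 47.8 kJ/min

G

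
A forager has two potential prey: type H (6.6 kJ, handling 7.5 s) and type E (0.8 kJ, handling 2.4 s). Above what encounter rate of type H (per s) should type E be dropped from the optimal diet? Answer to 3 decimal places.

At the threshold, the rate on type H alone equals the profitability of type E: λ·6.6/(1 + λ·7.5) = 0.8/2.4 = 0.3333.
Rearranging, λ(6.6 − 0.3333×7.5) = 0.3333, so λ = 0.3333/4.1 = 0.0813 per s.

0.081 per s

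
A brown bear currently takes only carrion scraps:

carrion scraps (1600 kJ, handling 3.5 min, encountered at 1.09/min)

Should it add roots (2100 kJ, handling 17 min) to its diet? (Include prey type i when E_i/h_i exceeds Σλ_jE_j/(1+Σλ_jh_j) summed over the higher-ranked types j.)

Intake rate on the current diet: R = (1.09×1600) / (1 + 1.09×3.5) = 1744/4.815 = 362.2 kJ/min.
Profitability of roots: 2100/17 = 123.5 kJ/min.
123.5 < 362.2, so adding roots would lower the average — exclude it.

No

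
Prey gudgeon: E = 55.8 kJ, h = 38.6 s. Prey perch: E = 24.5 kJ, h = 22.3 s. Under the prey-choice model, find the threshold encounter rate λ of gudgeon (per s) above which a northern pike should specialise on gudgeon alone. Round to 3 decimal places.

0.082 per s

At the threshold, the rate on gudgeon alone equals the profitability of perch: λ·55.8/(1 + λ·38.6) = 24.5/22.3 = 1.099.
Rearranging, λ(55.8 − 1.099×38.6) = 1.099, so λ = 1.099/13.39 = 0.08204 per s.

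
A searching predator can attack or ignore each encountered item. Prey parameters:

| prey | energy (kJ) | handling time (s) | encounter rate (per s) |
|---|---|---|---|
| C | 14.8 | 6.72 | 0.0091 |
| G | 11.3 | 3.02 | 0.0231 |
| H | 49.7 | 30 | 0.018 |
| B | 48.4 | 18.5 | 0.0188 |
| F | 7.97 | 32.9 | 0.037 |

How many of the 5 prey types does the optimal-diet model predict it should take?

E/h in descending order: G 3.74, B 2.62, C 2.2, H 1.66, F 0.242 kJ/s. The optimal diet is the largest prefix of this list for which every included type satisfies E_i/h_i > R on the types above it.
Rate on top 1: 0.244. B: 2.62 > 0.244 → include.
Rate on top 2: 0.826. C: 2.2 > 0.826 → include.
Rate on top 3: 0.8829. H: 1.66 > 0.8829 → include.
Rate on top 4: 1.09. F: 0.242 < 1.09 → exclude; stop.
Optimal diet: G, B, C, H — 4 of 5 types.

4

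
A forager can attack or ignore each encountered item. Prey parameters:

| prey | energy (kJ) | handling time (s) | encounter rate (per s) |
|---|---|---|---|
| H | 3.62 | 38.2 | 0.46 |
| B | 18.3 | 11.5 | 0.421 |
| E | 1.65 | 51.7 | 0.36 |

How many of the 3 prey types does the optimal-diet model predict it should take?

Profitabilities (E/h, kJ/s): B 1.59, H 0.0948, E 0.0319. Add prey in this order while the next type's profitability exceeds the intake rate on those already taken.
Rate on top 1: 1.319. H: 0.0948 < 1.319 → exclude; stop.
Optimal diet: B — 1 of 3 types.

1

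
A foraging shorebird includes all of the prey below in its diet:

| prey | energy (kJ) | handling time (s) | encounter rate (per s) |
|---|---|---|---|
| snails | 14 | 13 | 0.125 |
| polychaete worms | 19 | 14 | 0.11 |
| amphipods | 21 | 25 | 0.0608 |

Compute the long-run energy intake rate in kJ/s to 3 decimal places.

R = (0.125×14 + 0.11×19 + 0.0608×21) / (1 + 0.125×13 + 0.11×14 + 0.0608×25) = 5.117/5.685 = 0.9001 kJ/s.

0.900 kJ/s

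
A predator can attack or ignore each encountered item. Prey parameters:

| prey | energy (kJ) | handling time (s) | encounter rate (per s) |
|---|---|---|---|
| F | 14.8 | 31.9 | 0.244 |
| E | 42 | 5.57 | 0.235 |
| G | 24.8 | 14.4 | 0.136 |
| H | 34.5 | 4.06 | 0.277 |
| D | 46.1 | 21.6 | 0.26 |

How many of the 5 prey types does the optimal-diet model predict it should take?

2

E/h in descending order: H 8.5, E 7.54, D 2.13, G 1.72, F 0.464 kJ/s. The optimal diet is the largest prefix of this list for which every included type satisfies E_i/h_i > R on the types above it.
Rate on top 1: 4.498. E: 7.54 > 4.498 → include.
Rate on top 2: 5.658. D: 2.13 < 5.658 → exclude; stop.
Optimal diet: H, E — 2 of 5 types.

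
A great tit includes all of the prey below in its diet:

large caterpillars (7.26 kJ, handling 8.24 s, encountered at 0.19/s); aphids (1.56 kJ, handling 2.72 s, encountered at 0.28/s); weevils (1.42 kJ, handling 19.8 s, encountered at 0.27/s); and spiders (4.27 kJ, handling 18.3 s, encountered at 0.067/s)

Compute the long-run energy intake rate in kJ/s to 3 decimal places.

Energy encountered per unit search time: 0.19×7.26 + 0.28×1.56 + 0.27×1.42 + 0.067×4.27 = 2.486 kJ/s.
Handling time per unit search time: 0.19×8.24 + 0.28×2.72 + 0.27×19.8 + 0.067×18.3 = 8.899.
Rate = 2.486/(1 + 8.899) = 0.2511 kJ/s.

0.251 kJ/s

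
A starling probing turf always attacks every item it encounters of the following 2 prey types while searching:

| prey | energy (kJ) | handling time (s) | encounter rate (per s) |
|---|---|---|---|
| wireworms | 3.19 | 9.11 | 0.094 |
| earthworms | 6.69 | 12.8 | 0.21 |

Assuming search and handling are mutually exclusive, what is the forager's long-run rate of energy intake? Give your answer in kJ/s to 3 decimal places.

Energy encountered per unit search time: 0.094×3.19 + 0.21×6.69 = 1.705 kJ/s.
Handling time per unit search time: 0.094×9.11 + 0.21×12.8 = 3.544.
Rate = 1.705/(1 + 3.544) = 0.3751 kJ/s.

0.375 kJ/s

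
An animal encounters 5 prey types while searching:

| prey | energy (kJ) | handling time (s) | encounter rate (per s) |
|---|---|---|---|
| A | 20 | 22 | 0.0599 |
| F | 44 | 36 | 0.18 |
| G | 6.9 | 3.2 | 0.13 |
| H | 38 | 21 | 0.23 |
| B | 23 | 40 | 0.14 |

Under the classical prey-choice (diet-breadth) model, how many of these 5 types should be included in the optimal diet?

2

E/h in descending order: G 2.16, H 1.81, F 1.22, A 0.909, B 0.575 kJ/s. The optimal diet is the largest prefix of this list for which every included type satisfies E_i/h_i > R on the types above it.
Rate on top 1: 0.6335. H: 1.81 > 0.6335 → include.
Rate on top 2: 1.543. F: 1.22 < 1.543 → exclude; stop.
Optimal diet: G, H — 2 of 5 types.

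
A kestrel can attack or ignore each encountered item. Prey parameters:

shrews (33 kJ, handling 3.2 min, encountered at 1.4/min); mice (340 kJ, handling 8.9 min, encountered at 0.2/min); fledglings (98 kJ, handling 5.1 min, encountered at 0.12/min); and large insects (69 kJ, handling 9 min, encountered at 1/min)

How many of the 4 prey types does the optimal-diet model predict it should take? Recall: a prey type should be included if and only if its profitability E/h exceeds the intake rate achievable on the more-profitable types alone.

1

Rank by E/h (kJ/min): mice 38.2, fledglings 19.2, shrews 10.3, large insects 7.67. Include each in turn until the next type's E/h falls below the running intake rate.
Rate on top 1: 24.46. fledglings: 19.2 < 24.46 → exclude; stop.
Optimal diet: mice — 1 of 4 types.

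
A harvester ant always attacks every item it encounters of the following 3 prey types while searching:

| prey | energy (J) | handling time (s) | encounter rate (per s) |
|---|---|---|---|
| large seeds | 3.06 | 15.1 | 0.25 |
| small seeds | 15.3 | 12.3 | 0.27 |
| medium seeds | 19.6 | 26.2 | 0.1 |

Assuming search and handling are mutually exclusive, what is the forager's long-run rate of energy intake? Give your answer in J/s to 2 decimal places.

0.64 J/s

Energy encountered per unit search time: 0.25×3.06 + 0.27×15.3 + 0.1×19.6 = 6.856 J/s.
Handling time per unit search time: 0.25×15.1 + 0.27×12.3 + 0.1×26.2 = 9.716.
Rate = 6.856/(1 + 9.716) = 0.6398 J/s.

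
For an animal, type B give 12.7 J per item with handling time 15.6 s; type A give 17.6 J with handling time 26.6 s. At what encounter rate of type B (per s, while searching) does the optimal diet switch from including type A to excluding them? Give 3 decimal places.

The zero-one rule: include type A iff E₂/h₂ > λE₁/(1+λh₁). Equality gives the switch point.
λE₁h₂ = E₂ + λE₂h₁ ⇒ λ = E₂/(E₁h₂ − E₂h₁) = 17.6/(337.8 − 274.6) = 0.2782 per s.

0.278 per s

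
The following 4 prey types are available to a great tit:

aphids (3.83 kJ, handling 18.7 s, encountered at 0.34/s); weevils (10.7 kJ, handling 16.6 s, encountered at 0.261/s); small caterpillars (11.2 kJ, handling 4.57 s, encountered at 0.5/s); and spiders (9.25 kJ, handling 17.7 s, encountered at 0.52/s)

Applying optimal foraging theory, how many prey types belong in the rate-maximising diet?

1

E/h in descending order: small caterpillars 2.45, weevils 0.645, spiders 0.523, aphids 0.205 kJ/s. The optimal diet is the largest prefix of this list for which every included type satisfies E_i/h_i > R on the types above it.
Rate on top 1: 1.705. weevils: 0.645 < 1.705 → exclude; stop.
Optimal diet: small caterpillars — 1 of 4 types.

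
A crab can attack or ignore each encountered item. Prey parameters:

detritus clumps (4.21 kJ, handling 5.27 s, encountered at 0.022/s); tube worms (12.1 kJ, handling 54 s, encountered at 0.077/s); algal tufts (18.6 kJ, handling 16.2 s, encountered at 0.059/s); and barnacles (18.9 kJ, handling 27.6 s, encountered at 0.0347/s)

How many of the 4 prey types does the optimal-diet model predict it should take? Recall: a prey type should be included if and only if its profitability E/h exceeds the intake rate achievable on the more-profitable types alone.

3

Rank by E/h (kJ/s): algal tufts 1.15, detritus clumps 0.799, barnacles 0.685, tube worms 0.224. Include each in turn until the next type's E/h falls below the running intake rate.
Rate on top 1: 0.5611. detritus clumps: 0.799 > 0.5611 → include.
Rate on top 2: 0.5744. barnacles: 0.685 > 0.5744 → include.
Rate on top 3: 0.6093. tube worms: 0.224 < 0.6093 → exclude; stop.
Optimal diet: algal tufts, detritus clumps, barnacles — 3 of 4 types.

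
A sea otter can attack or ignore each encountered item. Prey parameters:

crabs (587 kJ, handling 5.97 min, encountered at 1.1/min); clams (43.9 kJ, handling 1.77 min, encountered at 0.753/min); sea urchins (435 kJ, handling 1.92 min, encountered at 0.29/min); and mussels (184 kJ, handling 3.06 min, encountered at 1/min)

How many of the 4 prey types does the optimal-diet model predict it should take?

E/h in descending order: sea urchins 227, crabs 98.3, mussels 60.1, clams 24.8 kJ/min. The optimal diet is the largest prefix of this list for which every included type satisfies E_i/h_i > R on the types above it.
Rate on top 1: 81.03. crabs: 98.3 > 81.03 → include.
Rate on top 2: 95.01. mussels: 60.1 < 95.01 → exclude; stop.
Optimal diet: sea urchins, crabs — 2 of 4 types.

2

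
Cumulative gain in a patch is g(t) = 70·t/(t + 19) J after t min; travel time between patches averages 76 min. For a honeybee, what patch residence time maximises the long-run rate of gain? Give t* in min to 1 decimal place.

Optimal t* satisfies g'(t*) = g(t*)/(T + t*).
g'(t) = 70·19/(t + 19)². Setting 70·19/(t+19)² = 70t/[(t+19)(76+t)] gives 19(76+t) = t(t+19), so t² = 19×76 = 1444.
t* = √1444 = 38 min.

38.0 min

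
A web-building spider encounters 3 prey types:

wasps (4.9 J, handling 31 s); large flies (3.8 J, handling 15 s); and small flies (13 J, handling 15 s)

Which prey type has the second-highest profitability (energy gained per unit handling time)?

large flies

In descending order of E/h:
small flies: 13/15 = 0.867 J/s
large flies: 3.8/15 = 0.253 J/s
wasps: 4.9/31 = 0.158 J/s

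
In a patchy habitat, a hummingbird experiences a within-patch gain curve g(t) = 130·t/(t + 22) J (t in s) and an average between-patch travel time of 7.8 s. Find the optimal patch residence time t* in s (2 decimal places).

13.10 s

By the marginal value theorem, leave when the instantaneous gain rate g'(t) equals the habitat-wide average g(t)/(T + t).
g'(t) = 130·22/(t + 22)². Setting 130·22/(t+22)² = 130t/[(t+22)(7.8+t)] gives 22(7.8+t) = t(t+22), so t² = 22×7.8 = 171.6.
t* = √171.6 = 13.1 s.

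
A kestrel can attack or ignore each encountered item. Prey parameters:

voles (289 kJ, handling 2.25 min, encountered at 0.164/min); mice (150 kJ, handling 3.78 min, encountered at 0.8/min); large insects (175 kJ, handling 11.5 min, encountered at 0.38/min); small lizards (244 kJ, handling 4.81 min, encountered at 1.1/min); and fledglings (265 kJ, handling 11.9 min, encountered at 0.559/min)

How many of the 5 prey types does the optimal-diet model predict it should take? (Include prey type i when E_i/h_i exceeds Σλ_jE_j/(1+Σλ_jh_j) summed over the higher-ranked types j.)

Rank by E/h (kJ/min): voles 128, small lizards 50.7, mice 39.7, fledglings 22.3, large insects 15.2. Include each in turn until the next type's E/h falls below the running intake rate.
Rate on top 1: 34.62. small lizards: 50.7 > 34.62 → include.
Rate on top 2: 47.42. mice: 39.7 < 47.42 → exclude; stop.
Optimal diet: voles, small lizards — 2 of 5 types.

2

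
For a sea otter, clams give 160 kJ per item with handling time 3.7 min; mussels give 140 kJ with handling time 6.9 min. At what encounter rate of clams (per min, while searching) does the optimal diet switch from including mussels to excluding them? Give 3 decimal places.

0.239 per min

Drop mussels once their profitability E₂/h₂ falls below the rate achievable on clams alone: E₂/h₂ = λE₁/(1 + λh₁).
Solve for λ: λE₁h₂ = E₂(1 + λh₁) → λ(E₁h₂ − E₂h₁) = E₂ → λ = E₂/(E₁h₂ − E₂h₁).
λ = 140/(160×6.9 − 140×3.7) = 140/586 = 0.2389 per min.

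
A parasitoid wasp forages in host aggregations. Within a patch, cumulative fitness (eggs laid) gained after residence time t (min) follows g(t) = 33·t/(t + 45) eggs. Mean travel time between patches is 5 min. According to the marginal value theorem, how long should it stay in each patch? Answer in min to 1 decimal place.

15.0 min

By the marginal value theorem, leave when the instantaneous gain rate g'(t) equals the habitat-wide average g(t)/(T + t).
g'(t) = 33·45/(t + 45)². Setting 33·45/(t+45)² = 33t/[(t+45)(5+t)] gives 45(5+t) = t(t+45), so t² = 45×5 = 225.
t* = √225 = 15 min.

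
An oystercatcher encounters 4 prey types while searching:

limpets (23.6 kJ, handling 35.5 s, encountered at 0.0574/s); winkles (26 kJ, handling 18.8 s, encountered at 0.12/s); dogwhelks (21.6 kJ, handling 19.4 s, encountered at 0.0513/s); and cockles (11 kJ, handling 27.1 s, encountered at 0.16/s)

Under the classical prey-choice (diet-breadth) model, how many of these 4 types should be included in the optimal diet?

Rank by E/h (kJ/s): winkles 1.38, dogwhelks 1.11, limpets 0.665, cockles 0.406. Include each in turn until the next type's E/h falls below the running intake rate.
Rate on top 1: 0.9582. dogwhelks: 1.11 > 0.9582 → include.
Rate on top 2: 0.9946. limpets: 0.665 < 0.9946 → exclude; stop.
Optimal diet: winkles, dogwhelks — 2 of 4 types.

2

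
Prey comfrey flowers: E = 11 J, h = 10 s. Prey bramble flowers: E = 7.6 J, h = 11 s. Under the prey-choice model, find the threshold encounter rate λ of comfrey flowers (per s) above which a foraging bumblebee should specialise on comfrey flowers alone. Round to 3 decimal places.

0.169 per s

At the threshold, the rate on comfrey flowers alone equals the profitability of bramble flowers: λ·11/(1 + λ·10) = 7.6/11 = 0.6909.
Rearranging, λ(11 − 0.6909×10) = 0.6909, so λ = 0.6909/4.091 = 0.1689 per s.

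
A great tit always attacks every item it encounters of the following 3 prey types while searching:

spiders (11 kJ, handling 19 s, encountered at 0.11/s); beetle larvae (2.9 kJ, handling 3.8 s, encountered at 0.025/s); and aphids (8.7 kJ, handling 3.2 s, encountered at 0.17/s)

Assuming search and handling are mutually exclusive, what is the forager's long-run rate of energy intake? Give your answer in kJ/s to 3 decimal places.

R = (0.11×11 + 0.025×2.9 + 0.17×8.7) / (1 + 0.11×19 + 0.025×3.8 + 0.17×3.2) = 2.761/3.729 = 0.7405 kJ/s.

0.741 kJ/s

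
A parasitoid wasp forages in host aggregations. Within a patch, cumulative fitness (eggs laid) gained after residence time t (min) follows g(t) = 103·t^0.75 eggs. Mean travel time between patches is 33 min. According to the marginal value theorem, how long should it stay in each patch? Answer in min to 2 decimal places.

99.00 min

By the marginal value theorem, leave when the instantaneous gain rate g'(t) equals the habitat-wide average g(t)/(T + t).
g'(t) = 0.75·103·t^-0.25. Setting 0.75·103·t^-0.25 = 103·t^0.75/(33+t) gives 0.75(33+t) = t, so 0.25·t = 0.75×33.
t* = 0.75×33/0.25 = 99 min.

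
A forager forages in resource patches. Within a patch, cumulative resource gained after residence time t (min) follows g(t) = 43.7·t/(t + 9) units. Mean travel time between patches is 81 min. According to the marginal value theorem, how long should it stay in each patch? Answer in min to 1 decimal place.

Optimal t* satisfies g'(t*) = g(t*)/(T + t*).
g'(t) = 43.7·9/(t + 9)². Setting 43.7·9/(t+9)² = 43.7t/[(t+9)(81+t)] gives 9(81+t) = t(t+9), so t² = 9×81 = 729.
t* = √729 = 27 min.

27.0 min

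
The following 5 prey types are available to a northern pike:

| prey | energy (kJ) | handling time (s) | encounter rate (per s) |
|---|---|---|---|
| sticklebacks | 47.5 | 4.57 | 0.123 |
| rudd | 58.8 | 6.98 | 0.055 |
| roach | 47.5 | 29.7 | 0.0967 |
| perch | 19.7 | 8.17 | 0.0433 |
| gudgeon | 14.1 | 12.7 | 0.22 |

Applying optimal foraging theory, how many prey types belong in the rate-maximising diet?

2

Rank by E/h (kJ/s): sticklebacks 10.4, rudd 8.42, perch 2.41, roach 1.6, gudgeon 1.11. Include each in turn until the next type's E/h falls below the running intake rate.
Rate on top 1: 3.74. rudd: 8.42 > 3.74 → include.
Rate on top 2: 4.664. perch: 2.41 < 4.664 → exclude; stop.
Optimal diet: sticklebacks, rudd — 2 of 5 types.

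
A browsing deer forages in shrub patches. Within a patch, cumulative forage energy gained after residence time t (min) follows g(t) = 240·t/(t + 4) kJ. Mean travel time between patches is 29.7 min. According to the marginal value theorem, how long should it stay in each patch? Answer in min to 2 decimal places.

10.90 min

Optimal t* satisfies g'(t*) = g(t*)/(T + t*).
g'(t) = 240·4/(t + 4)². Setting 240·4/(t+4)² = 240t/[(t+4)(29.7+t)] gives 4(29.7+t) = t(t+4), so t² = 4×29.7 = 118.8.
t* = √118.8 = 10.9 min.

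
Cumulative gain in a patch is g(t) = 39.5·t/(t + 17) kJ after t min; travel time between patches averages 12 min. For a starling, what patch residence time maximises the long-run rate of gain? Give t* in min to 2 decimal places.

Optimal t* satisfies g'(t*) = g(t*)/(T + t*).
g'(t) = 39.5·17/(t + 17)². Setting 39.5·17/(t+17)² = 39.5t/[(t+17)(12+t)] gives 17(12+t) = t(t+17), so t² = 17×12 = 204.
t* = √204 = 14.28 min.

14.28 min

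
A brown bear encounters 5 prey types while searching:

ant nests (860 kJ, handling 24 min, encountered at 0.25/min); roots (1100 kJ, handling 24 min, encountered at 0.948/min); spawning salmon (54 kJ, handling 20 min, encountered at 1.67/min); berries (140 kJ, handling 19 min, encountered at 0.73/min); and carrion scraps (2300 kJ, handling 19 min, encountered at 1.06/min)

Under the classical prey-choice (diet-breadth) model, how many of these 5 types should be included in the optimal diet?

E/h in descending order: carrion scraps 121, roots 45.8, ant nests 35.8, berries 7.37, spawning salmon 2.7 kJ/min. The optimal diet is the largest prefix of this list for which every included type satisfies E_i/h_i > R on the types above it.
Rate on top 1: 115.3. roots: 45.8 < 115.3 → exclude; stop.
Optimal diet: carrion scraps — 1 of 5 types.

1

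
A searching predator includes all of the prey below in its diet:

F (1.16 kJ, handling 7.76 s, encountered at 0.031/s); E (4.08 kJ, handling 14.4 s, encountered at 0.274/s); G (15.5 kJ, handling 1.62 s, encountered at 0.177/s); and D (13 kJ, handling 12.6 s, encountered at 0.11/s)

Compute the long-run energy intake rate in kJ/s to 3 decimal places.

R = (0.031×1.16 + 0.274×4.08 + 0.177×15.5 + 0.11×13) / (1 + 0.031×7.76 + 0.274×14.4 + 0.177×1.62 + 0.11×12.6) = 5.327/6.859 = 0.7767 kJ/s.

0.777 kJ/s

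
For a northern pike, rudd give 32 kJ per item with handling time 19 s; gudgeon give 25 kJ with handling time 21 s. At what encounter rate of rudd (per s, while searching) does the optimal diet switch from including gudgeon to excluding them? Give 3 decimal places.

0.127 per s

Drop gudgeon once their profitability E₂/h₂ falls below the rate achievable on rudd alone: E₂/h₂ = λE₁/(1 + λh₁).
Solve for λ: λE₁h₂ = E₂(1 + λh₁) → λ(E₁h₂ − E₂h₁) = E₂ → λ = E₂/(E₁h₂ − E₂h₁).
λ = 25/(32×21 − 25×19) = 25/197 = 0.1269 per s.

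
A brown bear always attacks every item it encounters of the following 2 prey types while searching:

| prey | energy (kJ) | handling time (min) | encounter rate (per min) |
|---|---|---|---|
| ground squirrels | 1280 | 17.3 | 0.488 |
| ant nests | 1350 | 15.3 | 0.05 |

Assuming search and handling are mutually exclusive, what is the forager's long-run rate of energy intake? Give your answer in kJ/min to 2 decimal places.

67.81 kJ/min

Energy encountered per unit search time: 0.488×1280 + 0.05×1350 = 692.1 kJ/min.
Handling time per unit search time: 0.488×17.3 + 0.05×15.3 = 9.207.
Rate = 692.1/(1 + 9.207) = 67.81 kJ/min.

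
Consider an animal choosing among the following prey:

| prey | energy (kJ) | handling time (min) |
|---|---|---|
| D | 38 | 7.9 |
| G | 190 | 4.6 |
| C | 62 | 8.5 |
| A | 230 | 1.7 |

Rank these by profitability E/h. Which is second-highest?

In descending order of E/h:
A: 230/1.7 = 135 kJ/min
G: 190/4.6 = 41.3 kJ/min
C: 62/8.5 = 7.29 kJ/min
D: 38/7.9 = 4.81 kJ/min

G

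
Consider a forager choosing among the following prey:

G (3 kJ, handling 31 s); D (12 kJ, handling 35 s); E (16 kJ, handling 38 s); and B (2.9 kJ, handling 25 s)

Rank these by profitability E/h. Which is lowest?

G

In descending order of E/h:
E: 16/38 = 0.421 kJ/s
D: 12/35 = 0.343 kJ/s
B: 2.9/25 = 0.116 kJ/s
G: 3/31 = 0.0968 kJ/s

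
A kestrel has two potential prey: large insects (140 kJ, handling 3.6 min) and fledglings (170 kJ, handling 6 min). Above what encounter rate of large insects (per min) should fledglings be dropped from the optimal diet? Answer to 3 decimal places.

At the threshold, the rate on large insects alone equals the profitability of fledglings: λ·140/(1 + λ·3.6) = 170/6 = 28.33.
Rearranging, λ(140 − 28.33×3.6) = 28.33, so λ = 28.33/38 = 0.7456 per min.

0.746 per min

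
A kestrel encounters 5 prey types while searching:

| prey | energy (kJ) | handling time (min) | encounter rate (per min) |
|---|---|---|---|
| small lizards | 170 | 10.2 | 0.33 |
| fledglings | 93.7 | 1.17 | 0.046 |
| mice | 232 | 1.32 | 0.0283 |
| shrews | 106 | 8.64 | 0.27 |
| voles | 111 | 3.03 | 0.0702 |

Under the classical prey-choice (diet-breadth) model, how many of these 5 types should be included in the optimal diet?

4

Rank by E/h (kJ/min): mice 176, fledglings 80.1, voles 36.6, small lizards 16.7, shrews 12.3. Include each in turn until the next type's E/h falls below the running intake rate.
Rate on top 1: 6.329. fledglings: 80.1 > 6.329 → include.
Rate on top 2: 9.967. voles: 36.6 > 9.967 → include.
Rate on top 3: 14.32. small lizards: 16.7 > 14.32 → include.
Rate on top 4: 16.01. shrews: 12.3 < 16.01 → exclude; stop.
Optimal diet: mice, fledglings, voles, small lizards — 4 of 5 types.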